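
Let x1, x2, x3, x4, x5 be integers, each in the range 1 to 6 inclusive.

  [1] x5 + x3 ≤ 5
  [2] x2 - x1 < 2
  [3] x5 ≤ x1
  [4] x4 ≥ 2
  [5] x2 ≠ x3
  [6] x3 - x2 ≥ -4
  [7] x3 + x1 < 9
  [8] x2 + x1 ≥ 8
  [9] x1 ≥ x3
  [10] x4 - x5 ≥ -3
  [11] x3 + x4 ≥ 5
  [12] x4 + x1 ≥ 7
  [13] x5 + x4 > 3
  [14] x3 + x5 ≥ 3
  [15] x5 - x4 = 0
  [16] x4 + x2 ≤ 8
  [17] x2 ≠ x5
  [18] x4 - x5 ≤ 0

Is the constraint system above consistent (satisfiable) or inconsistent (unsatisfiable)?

Satisfiable

The assignment x1 = 5, x2 = 6, x3 = 3, x4 = 2, x5 = 2 works:
  constraint 1 holds since x5 + x3 = 5.
  constraint 2 holds since x2 - x1 = 1.
  constraint 6 holds since x3 - x2 = -3.
The rest check out directly.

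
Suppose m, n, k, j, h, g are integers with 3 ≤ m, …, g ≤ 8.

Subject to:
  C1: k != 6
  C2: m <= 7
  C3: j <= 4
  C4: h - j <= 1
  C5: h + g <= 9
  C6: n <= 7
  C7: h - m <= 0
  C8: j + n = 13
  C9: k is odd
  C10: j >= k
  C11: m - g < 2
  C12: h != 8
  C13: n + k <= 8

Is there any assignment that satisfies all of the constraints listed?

Unsatisfiable

From constraint 3: j ≤ 4. From constraint 6: n ≤ 7. Hence j + n ≤ 11. But constraint 8 requires j + n = 13, and 13 > 11. Contradiction.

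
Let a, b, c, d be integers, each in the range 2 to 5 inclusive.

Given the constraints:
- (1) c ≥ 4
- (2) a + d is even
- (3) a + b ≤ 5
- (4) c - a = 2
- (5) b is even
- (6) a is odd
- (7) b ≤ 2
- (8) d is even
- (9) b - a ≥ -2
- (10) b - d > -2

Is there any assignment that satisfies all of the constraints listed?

Constraint 6 makes a odd and constraint 8 makes d even, so a + d must be odd. Constraint 2 says a + d is even — contradiction.

Unsatisfiable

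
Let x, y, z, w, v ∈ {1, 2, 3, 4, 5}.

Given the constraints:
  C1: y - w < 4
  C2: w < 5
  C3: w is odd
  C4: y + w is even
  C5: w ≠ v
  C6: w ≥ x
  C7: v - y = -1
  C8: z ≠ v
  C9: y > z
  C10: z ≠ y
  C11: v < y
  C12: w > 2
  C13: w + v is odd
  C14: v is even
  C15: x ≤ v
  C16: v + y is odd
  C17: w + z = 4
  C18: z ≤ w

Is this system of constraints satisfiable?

Try x = 2, y = 5, z = 1, w = 3, v = 4.
Check constraint 1: y - w = 2; constraint 7: v - y = -1; constraint 17: w + z = 4. The remaining constraints are straightforward to verify.

Satisfiable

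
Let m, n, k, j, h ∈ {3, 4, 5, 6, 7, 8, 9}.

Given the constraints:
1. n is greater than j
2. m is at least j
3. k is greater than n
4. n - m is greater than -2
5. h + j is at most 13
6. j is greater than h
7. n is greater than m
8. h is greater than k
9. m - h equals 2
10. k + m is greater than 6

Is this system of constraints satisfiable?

Unsatisfiable

Constraints 2, 3, 6, 7, and 8 give h < j, j ≤ m, m < n, n < k, k < h. Chaining: h < j ≤ m < n < k < h, which forces h < h — impossible.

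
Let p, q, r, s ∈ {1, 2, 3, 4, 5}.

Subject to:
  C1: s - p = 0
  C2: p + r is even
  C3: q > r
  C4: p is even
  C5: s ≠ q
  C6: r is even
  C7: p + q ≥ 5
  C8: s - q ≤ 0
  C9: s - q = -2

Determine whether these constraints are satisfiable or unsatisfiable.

The assignment p = 2, q = 4, r = 2, s = 2 works:
  constraint 1 holds since s - p = 0.
  constraint 7 holds since p + q = 6.
The rest check out directly.

Satisfiable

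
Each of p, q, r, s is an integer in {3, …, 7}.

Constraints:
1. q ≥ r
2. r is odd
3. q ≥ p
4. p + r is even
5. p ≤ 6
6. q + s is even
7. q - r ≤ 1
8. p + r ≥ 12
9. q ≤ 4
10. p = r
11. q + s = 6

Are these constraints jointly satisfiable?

Unsatisfiable

From constraint 5: p ≤ 6. From constraints 1 and 9: r ≤ q ≤ 4. Hence p + r ≤ 10. But constraint 8 requires p + r ≥ 12, and 12 > 10. Contradiction.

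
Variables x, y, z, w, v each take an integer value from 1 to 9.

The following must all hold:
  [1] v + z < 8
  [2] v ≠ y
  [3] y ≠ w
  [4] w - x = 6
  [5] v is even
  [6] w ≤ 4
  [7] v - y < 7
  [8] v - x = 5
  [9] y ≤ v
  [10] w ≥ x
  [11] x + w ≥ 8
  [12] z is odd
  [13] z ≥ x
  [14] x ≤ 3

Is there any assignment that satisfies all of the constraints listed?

Unsatisfiable

From constraint 14: x ≤ 3. From constraint 6: w ≤ 4. Hence x + w ≤ 7. But constraint 11 requires x + w ≥ 8, and 8 > 7. Contradiction.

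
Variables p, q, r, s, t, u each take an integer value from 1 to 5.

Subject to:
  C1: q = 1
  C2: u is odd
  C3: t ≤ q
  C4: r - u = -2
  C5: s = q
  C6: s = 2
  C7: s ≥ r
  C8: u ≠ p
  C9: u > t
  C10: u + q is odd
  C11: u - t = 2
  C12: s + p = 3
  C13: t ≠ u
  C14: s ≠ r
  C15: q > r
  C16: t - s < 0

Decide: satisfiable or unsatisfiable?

Constraint 6 fixes s = 2 and constraint 1 fixes q = 1, but constraint 5 requires s = q. Since 2 ≠ 1, contradiction.

Unsatisfiable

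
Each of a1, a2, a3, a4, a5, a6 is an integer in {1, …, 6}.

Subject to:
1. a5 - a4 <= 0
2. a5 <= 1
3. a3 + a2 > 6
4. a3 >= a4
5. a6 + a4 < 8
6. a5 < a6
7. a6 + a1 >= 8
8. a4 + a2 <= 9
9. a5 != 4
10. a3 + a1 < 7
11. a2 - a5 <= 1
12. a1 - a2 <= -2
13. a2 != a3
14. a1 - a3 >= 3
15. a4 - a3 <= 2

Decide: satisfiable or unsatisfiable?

Unsatisfiable

Constraints 1, 11, 12, 14, and 15 give a4 − a5 ≥ 0, a5 − a2 ≥ -1, a2 − a1 ≥ 2, a1 − a3 ≥ 3, a3 − a4 ≥ -2.
Adding all 5 inequalities: the left sides telescope to 0, and the right sides sum to 0 + (-1) + 2 + 3 + (-2) = 2. So 0 ≥ 2, which is false.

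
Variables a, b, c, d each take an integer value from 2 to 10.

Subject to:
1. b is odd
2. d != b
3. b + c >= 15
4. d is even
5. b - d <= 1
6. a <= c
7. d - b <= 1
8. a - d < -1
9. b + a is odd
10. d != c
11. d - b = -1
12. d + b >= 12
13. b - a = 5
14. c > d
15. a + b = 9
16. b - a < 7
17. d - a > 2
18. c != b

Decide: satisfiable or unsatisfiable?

Satisfiable

Setting (a, b, c, d) = (2, 7, 10, 6) satisfies everything: constraint 3: b + c = 17; constraint 5: b - d = 1; constraint 7: d - b = -1, and the others follow.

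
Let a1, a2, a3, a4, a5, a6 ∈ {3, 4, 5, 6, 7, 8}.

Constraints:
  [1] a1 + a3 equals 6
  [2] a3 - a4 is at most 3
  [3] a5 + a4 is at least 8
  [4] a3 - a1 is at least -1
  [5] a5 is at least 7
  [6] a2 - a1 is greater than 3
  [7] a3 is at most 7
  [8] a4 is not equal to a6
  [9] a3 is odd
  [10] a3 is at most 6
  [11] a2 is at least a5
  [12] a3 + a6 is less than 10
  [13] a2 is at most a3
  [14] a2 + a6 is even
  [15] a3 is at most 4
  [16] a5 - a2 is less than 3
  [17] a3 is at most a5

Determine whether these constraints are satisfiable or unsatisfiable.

From constraints 5 and 11: a2 ≥ a5 and a5 ≥ 7, so a2 ≥ 7. From constraints 10 and 13: a2 ≤ a3 and a3 ≤ 6, so a2 ≤ 6. But 6 < 7, so no value of a2 works.

Unsatisfiable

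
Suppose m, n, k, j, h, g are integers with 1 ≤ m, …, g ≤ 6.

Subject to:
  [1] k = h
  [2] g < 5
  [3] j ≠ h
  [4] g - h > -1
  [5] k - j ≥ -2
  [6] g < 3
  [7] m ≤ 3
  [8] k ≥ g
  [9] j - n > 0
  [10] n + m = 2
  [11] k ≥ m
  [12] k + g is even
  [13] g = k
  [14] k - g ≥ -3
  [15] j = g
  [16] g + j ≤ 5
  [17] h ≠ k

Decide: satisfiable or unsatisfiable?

From constraints 1, 13, and 15, j = g = k = h, so j = h. But constraint 3 says j ≠ h. Contradiction.

Unsatisfiable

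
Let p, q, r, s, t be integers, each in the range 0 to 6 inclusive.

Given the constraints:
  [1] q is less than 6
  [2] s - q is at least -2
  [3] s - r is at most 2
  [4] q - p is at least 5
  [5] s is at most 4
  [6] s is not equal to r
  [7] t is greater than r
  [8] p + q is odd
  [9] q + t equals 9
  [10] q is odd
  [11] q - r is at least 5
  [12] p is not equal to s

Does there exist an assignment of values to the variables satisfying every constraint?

Unsatisfiable

Constraints 2, 3, and 11 give q − r ≥ 5, r − s ≥ -2, s − q ≥ -2.
Adding all 3 inequalities: the left sides telescope to 0, and the right sides sum to 5 + (-2) + (-2) = 1. So 0 ≥ 1, which is false.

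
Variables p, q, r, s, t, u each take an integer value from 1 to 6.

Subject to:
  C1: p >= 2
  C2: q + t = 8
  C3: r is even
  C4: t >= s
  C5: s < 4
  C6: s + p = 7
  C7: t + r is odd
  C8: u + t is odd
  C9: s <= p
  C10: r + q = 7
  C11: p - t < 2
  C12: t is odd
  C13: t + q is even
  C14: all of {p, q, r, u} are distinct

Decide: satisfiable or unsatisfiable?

The assignment p = 5, q = 3, r = 4, s = 2, t = 5, u = 2 works:
  constraint 2 holds since q + t = 8.
  constraint 6 holds since s + p = 7.
The rest check out directly.

Satisfiable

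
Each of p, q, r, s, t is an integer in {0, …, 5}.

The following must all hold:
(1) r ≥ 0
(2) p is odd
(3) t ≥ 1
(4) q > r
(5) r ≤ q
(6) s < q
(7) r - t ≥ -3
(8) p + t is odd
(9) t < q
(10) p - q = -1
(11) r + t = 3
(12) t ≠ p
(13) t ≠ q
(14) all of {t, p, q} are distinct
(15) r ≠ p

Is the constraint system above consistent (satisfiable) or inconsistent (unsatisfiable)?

Take p = 3, q = 4, r = 1, s = 2, t = 2. Then constraint 7: r - t = -1; constraint 10: p - q = -1; constraint 11: r + t = 3, and every other listed constraint is also met.

Satisfiable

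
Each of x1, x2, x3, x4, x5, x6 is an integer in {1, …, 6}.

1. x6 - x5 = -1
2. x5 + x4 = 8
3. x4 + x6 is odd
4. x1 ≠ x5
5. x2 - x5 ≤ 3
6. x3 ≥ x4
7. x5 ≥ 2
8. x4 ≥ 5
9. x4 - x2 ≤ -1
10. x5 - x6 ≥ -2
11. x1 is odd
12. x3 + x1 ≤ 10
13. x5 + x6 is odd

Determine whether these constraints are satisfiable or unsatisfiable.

Satisfiable

Setting (x1, x2, x3, x4, x5, x6) = (5, 6, 5, 5, 3, 2) satisfies everything: constraint 1: x6 - x5 = -1; constraint 2: x5 + x4 = 8; constraint 5: x2 - x5 = 3, and the others follow.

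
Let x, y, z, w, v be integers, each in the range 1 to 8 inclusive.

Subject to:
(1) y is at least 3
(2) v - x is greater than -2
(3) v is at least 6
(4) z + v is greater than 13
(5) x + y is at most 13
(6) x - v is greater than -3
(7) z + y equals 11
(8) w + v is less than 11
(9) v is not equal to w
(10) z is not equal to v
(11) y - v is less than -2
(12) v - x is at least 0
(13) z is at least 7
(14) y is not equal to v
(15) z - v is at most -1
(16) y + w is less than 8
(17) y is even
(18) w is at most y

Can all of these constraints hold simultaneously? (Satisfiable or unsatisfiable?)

Satisfiable

Try x = 7, y = 4, z = 7, w = 1, v = 8.
Check constraint 2: v - x = 1; constraint 4: z + v = 15; constraint 5: x + y = 11. The remaining constraints are straightforward to verify.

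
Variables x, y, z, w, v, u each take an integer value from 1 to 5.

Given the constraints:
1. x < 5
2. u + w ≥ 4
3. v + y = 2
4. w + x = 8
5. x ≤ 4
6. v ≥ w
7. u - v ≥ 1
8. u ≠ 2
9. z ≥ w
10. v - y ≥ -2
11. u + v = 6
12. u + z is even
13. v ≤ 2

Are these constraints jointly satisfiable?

From constraints 6 and 13: w ≤ v ≤ 2. From constraint 5: x ≤ 4. Hence w + x ≤ 6. But constraint 4 requires w + x = 8, and 8 > 6. Contradiction.

Unsatisfiable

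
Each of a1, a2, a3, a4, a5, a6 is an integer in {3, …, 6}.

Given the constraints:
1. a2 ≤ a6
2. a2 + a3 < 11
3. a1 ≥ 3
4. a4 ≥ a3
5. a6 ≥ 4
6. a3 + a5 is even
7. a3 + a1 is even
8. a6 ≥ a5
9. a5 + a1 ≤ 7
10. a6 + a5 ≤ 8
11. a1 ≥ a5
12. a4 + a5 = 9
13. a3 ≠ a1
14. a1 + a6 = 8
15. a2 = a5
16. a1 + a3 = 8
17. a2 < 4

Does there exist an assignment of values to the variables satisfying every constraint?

Take a1 = 3, a2 = 3, a3 = 5, a4 = 6, a5 = 3, a6 = 5. Then constraint 2: a2 + a3 = 8; constraint 9: a5 + a1 = 6, and every other listed constraint is also met.

Satisfiable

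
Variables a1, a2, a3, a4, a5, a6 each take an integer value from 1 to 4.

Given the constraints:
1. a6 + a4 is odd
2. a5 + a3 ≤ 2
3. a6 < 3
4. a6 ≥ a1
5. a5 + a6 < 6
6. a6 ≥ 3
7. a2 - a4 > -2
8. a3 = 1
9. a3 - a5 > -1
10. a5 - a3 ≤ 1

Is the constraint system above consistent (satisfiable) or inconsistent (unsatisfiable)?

Unsatisfiable

From constraint 6: a6 ≥ 3. From constraint 3: a6 ≤ 2. But 2 < 3, so no value of a6 works.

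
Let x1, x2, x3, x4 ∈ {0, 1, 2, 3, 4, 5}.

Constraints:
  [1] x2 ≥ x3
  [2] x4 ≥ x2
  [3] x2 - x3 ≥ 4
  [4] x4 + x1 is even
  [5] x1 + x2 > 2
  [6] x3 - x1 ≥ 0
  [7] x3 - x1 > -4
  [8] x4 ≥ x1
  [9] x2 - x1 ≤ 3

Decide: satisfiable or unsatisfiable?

Unsatisfiable

Constraints 3, 6, and 9 give x3 − x1 ≥ 0, x1 − x2 ≥ -3, x2 − x3 ≥ 4.
Adding all 3 inequalities: the left sides telescope to 0, and the right sides sum to 0 + (-3) + 4 = 1. So 0 ≥ 1, which is false.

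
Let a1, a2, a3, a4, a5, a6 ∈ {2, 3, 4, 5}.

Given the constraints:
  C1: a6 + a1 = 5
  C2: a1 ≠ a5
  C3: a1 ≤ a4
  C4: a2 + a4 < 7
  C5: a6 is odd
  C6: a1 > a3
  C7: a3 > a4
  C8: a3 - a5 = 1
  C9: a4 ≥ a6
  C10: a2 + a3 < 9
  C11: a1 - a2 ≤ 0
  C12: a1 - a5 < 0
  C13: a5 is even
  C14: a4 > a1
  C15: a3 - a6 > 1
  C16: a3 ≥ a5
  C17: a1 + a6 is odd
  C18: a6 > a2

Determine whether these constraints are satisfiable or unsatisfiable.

Unsatisfiable

Constraints 6, 7, 9, 11, and 18 give a6 ≤ a4, a4 < a3, a3 < a1, a1 ≤ a2, a2 < a6. Chaining: a6 ≤ a4 < a3 < a1 ≤ a2 < a6, which forces a6 < a6 — impossible.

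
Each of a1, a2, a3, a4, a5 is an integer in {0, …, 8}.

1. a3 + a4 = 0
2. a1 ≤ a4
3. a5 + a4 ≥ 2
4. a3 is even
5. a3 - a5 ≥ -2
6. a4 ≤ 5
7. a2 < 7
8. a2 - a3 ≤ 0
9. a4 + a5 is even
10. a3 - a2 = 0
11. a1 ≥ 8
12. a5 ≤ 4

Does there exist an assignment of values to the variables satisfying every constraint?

From constraint 11: a1 ≥ 8. From constraints 2 and 6: a1 ≤ a4 and a4 ≤ 5, so a1 ≤ 5. But 5 < 8, so no value of a1 works.

Unsatisfiable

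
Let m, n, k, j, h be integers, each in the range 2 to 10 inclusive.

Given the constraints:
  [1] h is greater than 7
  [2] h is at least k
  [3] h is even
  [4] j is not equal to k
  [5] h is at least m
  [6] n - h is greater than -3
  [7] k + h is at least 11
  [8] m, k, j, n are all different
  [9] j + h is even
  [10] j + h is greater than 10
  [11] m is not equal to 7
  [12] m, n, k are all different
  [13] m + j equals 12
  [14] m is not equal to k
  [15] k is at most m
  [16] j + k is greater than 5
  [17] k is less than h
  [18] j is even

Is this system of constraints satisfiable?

Take m = 10, n = 8, k = 4, j = 2, h = 10. Then constraint 6: n - h = -2; constraint 7: k + h = 14, and every other listed constraint is also met.

Satisfiable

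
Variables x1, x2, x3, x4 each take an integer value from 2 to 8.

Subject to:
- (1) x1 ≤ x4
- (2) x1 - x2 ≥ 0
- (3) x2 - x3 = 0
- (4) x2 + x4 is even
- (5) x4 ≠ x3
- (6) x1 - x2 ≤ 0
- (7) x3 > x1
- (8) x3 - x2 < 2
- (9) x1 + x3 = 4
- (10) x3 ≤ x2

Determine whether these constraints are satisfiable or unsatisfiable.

Unsatisfiable

Constraints 2, 7, and 10 give x3 ≤ x2, x2 ≤ x1, x1 < x3. Chaining: x3 ≤ x2 ≤ x1 < x3, which forces x3 < x3 — impossible.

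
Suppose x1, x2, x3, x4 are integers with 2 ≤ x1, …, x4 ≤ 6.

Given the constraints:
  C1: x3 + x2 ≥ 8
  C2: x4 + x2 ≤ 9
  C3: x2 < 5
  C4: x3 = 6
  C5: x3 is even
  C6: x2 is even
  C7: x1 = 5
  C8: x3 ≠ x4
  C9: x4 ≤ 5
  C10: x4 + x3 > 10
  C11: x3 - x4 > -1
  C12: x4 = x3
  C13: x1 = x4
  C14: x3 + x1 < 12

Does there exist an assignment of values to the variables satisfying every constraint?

Unsatisfiable

Constraint 7 fixes x1 = 5 and constraint 4 fixes x3 = 6. Constraints 12 and 13 give x1 = x4 = x3, so x1 = x3. But 5 ≠ 6 — contradiction.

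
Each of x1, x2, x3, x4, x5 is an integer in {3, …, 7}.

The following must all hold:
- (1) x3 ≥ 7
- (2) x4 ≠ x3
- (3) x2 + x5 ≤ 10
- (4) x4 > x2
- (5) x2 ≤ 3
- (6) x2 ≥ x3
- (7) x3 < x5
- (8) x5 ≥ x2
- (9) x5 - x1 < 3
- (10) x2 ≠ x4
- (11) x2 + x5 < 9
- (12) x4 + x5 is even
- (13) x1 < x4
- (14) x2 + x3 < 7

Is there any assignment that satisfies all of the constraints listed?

From constraints 1 and 6: x2 ≥ x3 and x3 ≥ 7, so x2 ≥ 7. From constraint 5: x2 ≤ 3. But 3 < 7, so no value of x2 works.

Unsatisfiable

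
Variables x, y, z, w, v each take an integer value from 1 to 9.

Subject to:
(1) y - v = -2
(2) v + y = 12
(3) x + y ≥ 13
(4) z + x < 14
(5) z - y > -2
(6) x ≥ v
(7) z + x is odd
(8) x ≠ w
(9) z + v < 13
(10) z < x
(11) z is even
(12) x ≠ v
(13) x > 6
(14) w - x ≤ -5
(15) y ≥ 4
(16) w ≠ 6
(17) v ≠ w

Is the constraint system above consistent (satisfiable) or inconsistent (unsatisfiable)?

Satisfiable

One satisfying assignment is x = 9, y = 5, z = 4, w = 4, v = 7.
For the less obvious constraints — constraint 1: y - v = -2; constraint 2: v + y = 12; constraint 3: x + y = 14 — and the others hold by inspection.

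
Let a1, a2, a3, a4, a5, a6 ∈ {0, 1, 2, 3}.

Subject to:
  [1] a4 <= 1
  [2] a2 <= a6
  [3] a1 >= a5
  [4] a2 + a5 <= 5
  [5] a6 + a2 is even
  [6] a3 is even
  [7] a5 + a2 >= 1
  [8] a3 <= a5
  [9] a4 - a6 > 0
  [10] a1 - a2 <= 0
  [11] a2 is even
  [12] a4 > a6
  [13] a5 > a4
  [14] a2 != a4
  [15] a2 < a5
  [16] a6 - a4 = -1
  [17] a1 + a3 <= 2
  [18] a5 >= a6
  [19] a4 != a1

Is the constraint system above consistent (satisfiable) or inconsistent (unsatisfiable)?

Unsatisfiable

Constraints 2, 3, 9, 10, and 13 give a1 ≤ a2, a2 ≤ a6, a6 < a4, a4 < a5, a5 ≤ a1. Chaining: a1 ≤ a2 ≤ a6 < a4 < a5 ≤ a1, which forces a1 < a1 — impossible.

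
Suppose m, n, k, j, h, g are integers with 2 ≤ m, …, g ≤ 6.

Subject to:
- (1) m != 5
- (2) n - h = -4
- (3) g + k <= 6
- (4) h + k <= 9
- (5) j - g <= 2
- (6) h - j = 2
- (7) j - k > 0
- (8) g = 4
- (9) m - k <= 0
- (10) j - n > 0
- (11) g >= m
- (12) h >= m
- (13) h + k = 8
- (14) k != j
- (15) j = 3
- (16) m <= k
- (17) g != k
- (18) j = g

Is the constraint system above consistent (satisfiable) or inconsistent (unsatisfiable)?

Constraint 15 fixes j = 3 and constraint 8 fixes g = 4, but constraint 18 requires j = g. Since 3 ≠ 4, contradiction.

Unsatisfiable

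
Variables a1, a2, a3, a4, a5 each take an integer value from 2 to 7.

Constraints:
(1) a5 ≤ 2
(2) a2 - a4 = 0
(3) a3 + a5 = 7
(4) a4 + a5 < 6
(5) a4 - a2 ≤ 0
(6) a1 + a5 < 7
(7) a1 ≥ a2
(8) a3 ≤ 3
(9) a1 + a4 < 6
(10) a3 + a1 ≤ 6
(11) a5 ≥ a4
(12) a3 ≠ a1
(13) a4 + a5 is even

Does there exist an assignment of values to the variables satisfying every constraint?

Unsatisfiable

From constraint 8: a3 ≤ 3. From constraint 1: a5 ≤ 2. Hence a3 + a5 ≤ 5. But constraint 3 requires a3 + a5 = 7, and 7 > 5. Contradiction.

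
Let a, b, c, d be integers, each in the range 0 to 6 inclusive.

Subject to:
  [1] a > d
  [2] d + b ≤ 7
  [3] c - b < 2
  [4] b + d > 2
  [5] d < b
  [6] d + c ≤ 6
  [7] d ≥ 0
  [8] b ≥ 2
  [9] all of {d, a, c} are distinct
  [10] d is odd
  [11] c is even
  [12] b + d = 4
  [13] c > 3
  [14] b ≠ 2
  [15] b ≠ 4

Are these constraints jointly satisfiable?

Try a = 3, b = 3, c = 4, d = 1.
Check constraint 2: d + b = 4; constraint 3: c - b = 1; constraint 4: b + d = 4. The remaining constraints are straightforward to verify.

Satisfiable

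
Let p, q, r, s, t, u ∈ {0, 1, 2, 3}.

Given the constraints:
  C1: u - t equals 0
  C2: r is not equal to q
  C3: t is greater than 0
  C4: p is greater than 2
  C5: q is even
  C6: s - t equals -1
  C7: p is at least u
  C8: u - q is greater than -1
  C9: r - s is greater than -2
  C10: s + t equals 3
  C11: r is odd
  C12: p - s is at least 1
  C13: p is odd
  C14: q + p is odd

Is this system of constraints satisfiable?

Satisfiable

Try p = 3, q = 2, r = 1, s = 1, t = 2, u = 2.
Check constraint 1: u - t = 0; constraint 6: s - t = -1. The remaining constraints are straightforward to verify.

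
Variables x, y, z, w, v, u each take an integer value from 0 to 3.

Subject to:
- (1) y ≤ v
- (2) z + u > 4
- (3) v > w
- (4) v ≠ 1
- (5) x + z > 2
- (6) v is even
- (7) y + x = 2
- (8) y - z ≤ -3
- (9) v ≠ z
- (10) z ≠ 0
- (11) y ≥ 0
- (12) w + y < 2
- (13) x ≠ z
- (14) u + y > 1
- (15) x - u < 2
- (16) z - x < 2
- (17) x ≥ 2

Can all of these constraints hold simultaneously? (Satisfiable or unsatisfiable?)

Satisfiable

The assignment x = 2, y = 0, z = 3, w = 1, v = 2, u = 3 works:
  constraint 2 holds since z + u = 6.
  constraint 5 holds since x + z = 5.
  constraint 7 holds since y + x = 2.
The rest check out directly.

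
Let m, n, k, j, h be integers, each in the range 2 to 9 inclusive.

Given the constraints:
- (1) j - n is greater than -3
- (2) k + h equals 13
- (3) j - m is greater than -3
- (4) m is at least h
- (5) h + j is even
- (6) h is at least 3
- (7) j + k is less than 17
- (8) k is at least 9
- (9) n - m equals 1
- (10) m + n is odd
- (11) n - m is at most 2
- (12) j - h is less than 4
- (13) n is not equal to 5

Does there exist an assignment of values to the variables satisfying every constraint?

Satisfiable

Try m = 6, n = 7, k = 9, j = 6, h = 4.
Check constraint 1: j - n = -1; constraint 2: k + h = 13. The remaining constraints are straightforward to verify.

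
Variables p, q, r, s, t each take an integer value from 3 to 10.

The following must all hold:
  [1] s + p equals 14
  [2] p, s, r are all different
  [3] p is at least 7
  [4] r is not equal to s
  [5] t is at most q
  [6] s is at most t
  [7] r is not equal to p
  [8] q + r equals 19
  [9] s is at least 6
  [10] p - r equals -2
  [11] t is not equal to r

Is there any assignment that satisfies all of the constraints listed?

Satisfiable

Try p = 8, q = 9, r = 10, s = 6, t = 6.
Check constraint 1: s + p = 14; constraint 8: q + r = 19. The remaining constraints are straightforward to verify.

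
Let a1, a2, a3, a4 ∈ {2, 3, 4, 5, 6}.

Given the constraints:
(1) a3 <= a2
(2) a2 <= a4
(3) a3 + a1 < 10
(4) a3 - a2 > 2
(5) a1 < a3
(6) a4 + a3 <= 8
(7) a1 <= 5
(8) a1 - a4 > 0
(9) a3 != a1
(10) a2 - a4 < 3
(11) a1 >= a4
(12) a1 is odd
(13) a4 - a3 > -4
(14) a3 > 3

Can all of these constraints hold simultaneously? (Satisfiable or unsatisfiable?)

Unsatisfiable

Constraints 1, 2, 5, and 11 give a4 ≤ a1, a1 < a3, a3 ≤ a2, a2 ≤ a4. Chaining: a4 ≤ a1 < a3 ≤ a2 ≤ a4, which forces a4 < a4 — impossible.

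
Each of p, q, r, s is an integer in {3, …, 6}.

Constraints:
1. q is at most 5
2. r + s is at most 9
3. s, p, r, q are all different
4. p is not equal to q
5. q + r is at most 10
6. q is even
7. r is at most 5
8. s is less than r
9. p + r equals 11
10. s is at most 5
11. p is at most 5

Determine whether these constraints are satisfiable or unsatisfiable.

Unsatisfiable

Constraints 1, 7, 10, and 11 confine each of s, p, r, q to the 3 values {3, …, 5} (the domain already gives each ≥ 3).
Constraint 3 requires all 4 of them to be distinct, but only 3 values are available — impossible by the pigeonhole principle.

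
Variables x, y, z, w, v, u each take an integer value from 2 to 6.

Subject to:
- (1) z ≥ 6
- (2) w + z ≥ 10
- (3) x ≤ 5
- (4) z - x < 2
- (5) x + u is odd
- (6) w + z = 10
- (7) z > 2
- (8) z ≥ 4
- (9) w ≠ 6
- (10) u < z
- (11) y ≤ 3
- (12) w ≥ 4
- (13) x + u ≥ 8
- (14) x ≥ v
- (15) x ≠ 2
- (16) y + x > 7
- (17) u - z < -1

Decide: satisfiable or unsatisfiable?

Satisfiable

One satisfying assignment is x = 5, y = 3, z = 6, w = 4, v = 4, u = 4.
For the less obvious constraints — constraint 2: w + z = 10; constraint 4: z - x = 1; constraint 6: w + z = 10 — and the others hold by inspection.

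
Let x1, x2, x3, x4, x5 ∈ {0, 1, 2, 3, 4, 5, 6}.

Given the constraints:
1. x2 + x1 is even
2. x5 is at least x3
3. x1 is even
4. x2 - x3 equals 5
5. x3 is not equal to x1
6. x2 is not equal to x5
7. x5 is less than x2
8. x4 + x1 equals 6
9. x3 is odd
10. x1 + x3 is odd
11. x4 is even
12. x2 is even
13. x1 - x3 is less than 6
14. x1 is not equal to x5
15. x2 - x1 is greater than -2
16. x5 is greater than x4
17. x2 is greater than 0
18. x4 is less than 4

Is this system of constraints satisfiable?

Satisfiable

Try x1 = 6, x2 = 6, x3 = 1, x4 = 0, x5 = 4.
Check constraint 4: x2 - x3 = 5; constraint 8: x4 + x1 = 6. The remaining constraints are straightforward to verify.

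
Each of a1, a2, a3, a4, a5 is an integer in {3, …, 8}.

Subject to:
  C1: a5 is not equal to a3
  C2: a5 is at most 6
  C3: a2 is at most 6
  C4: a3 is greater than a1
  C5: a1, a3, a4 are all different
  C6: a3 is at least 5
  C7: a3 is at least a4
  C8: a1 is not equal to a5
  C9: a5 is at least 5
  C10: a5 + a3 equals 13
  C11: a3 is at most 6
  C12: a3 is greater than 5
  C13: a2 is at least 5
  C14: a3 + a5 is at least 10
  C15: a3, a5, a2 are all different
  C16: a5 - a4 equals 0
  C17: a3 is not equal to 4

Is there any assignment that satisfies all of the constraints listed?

Constraints 2, 3, 6, 9, 11, and 13 confine each of a3, a5, a2 to the 2 values {5, 6}.
Constraint 15 requires all 3 of them to be distinct, but only 2 values are available — impossible by the pigeonhole principle.

Unsatisfiable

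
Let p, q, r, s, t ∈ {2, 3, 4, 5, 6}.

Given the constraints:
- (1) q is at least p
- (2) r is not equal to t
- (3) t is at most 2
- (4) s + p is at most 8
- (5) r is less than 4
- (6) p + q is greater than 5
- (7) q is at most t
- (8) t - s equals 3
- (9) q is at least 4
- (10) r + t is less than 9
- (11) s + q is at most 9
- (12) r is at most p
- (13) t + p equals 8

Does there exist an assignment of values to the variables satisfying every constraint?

Unsatisfiable

From constraint 9: q ≥ 4. From constraints 3 and 7: q ≤ t and t ≤ 2, so q ≤ 2. But 2 < 4, so no value of q works.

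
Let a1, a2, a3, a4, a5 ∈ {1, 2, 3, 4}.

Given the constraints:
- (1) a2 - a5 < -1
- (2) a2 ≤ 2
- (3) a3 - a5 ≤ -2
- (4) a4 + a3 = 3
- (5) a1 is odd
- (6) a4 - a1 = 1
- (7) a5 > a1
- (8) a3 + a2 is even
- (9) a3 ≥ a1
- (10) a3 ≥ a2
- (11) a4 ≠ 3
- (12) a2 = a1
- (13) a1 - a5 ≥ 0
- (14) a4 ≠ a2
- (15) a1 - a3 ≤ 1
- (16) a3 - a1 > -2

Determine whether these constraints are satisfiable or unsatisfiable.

Unsatisfiable

Constraints 3, 13, and 15 give a3 − a1 ≥ -1, a1 − a5 ≥ 0, a5 − a3 ≥ 2.
Adding all 3 inequalities: the left sides telescope to 0, and the right sides sum to (-1) + 0 + 2 = 1. So 0 ≥ 1, which is false.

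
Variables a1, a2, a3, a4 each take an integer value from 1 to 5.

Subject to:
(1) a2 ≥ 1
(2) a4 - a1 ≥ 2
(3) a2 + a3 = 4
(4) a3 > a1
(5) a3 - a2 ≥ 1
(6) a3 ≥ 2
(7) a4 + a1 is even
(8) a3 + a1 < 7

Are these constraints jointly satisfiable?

Satisfiable

The assignment a1 = 1, a2 = 1, a3 = 3, a4 = 5 works:
  constraint 2 holds since a4 - a1 = 4.
  constraint 3 holds since a2 + a3 = 4.
The rest check out directly.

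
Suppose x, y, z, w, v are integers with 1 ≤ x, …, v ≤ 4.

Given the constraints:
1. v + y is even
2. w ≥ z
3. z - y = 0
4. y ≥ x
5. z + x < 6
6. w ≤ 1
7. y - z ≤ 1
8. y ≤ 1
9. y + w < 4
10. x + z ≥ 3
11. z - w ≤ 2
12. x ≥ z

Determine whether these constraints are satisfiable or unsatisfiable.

From constraints 4 and 8: x ≤ y ≤ 1. From constraints 2 and 6: z ≤ w ≤ 1. Hence x + z ≤ 2. But constraint 10 requires x + z ≥ 3, and 3 > 2. Contradiction.

Unsatisfiable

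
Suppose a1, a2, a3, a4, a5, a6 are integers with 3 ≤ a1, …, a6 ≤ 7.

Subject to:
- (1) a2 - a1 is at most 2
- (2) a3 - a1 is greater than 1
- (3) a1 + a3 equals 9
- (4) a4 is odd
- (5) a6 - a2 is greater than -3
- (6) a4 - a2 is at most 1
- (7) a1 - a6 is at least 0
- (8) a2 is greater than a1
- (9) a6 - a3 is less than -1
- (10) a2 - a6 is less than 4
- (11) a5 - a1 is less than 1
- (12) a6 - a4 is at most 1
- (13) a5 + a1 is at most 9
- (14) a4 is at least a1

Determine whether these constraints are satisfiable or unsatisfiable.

One satisfying assignment is a1 = 3, a2 = 4, a3 = 6, a4 = 5, a5 = 3, a6 = 3.
For the less obvious constraints — constraint 1: a2 - a1 = 1; constraint 2: a3 - a1 = 3; constraint 3: a1 + a3 = 9 — and the others hold by inspection.

Satisfiable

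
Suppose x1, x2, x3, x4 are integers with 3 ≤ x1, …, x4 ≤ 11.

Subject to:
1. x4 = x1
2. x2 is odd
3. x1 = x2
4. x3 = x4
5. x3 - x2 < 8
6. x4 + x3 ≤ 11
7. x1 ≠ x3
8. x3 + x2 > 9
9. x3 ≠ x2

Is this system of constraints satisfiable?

Unsatisfiable

From constraints 1, 3, and 4, x3 = x4 = x1 = x2, so x3 = x2. But constraint 9 says x3 ≠ x2. Contradiction.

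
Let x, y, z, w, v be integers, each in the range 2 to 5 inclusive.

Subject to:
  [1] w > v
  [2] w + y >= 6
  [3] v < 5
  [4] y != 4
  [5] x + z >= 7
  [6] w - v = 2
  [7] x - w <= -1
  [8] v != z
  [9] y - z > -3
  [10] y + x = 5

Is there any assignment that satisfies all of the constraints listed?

Satisfiable

Try x = 3, y = 2, z = 4, w = 4, v = 2.
Check constraint 2: w + y = 6; constraint 5: x + z = 7; constraint 6: w - v = 2. The remaining constraints are straightforward to verify.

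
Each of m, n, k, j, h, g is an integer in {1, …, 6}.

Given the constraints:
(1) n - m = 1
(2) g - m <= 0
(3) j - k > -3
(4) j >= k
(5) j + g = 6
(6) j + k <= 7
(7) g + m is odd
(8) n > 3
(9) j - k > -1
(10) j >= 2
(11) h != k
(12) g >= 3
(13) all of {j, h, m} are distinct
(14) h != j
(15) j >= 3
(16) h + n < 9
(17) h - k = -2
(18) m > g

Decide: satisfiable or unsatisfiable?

Satisfiable

Setting (m, n, k, j, h, g) = (4, 5, 3, 3, 1, 3) satisfies everything: constraint 1: n - m = 1; constraint 2: g - m = -1, and the others follow.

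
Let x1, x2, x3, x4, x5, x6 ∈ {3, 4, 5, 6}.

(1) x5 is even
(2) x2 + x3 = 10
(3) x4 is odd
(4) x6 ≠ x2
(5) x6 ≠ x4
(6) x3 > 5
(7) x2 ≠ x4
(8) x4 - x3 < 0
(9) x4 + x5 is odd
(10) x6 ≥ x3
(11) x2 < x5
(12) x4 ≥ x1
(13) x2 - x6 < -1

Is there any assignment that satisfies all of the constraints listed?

Satisfiable

The assignment x1 = 4, x2 = 4, x3 = 6, x4 = 5, x5 = 6, x6 = 6 works:
  constraint 2 holds since x2 + x3 = 10.
  constraint 8 holds since x4 - x3 = -1.
The rest check out directly.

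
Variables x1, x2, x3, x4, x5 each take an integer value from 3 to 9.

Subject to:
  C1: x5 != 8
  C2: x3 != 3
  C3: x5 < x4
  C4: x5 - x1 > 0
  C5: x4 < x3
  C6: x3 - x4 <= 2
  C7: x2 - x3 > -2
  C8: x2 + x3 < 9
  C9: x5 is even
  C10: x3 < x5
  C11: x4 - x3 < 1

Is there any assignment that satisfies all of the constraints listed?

Constraints 3, 5, and 10 give x4 < x3, x3 < x5, x5 < x4. Chaining: x4 < x3 < x5 < x4, which forces x4 < x4 — impossible.

Unsatisfiable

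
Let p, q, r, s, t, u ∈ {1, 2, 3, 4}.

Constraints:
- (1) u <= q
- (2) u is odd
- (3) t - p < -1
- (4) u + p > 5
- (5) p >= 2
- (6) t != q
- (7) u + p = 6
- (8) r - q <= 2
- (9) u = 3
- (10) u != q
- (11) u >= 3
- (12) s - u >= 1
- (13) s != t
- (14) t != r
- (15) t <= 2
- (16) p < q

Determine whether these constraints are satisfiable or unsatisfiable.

Satisfiable

One satisfying assignment is p = 3, q = 4, r = 3, s = 4, t = 1, u = 3.
For the less obvious constraints — constraint 3: t - p = -2; constraint 4: u + p = 6; constraint 7: u + p = 6 — and the others hold by inspection.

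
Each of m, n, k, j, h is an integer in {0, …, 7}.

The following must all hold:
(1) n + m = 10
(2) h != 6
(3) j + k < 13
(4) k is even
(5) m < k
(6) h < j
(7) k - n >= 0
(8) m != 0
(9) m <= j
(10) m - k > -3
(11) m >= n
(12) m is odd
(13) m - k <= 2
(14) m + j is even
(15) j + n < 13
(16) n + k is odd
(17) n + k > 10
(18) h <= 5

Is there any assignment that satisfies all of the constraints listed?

Satisfiable

Setting (m, n, k, j, h) = (5, 5, 6, 5, 2) satisfies everything: constraint 1: n + m = 10; constraint 3: j + k = 11; constraint 7: k - n = 1, and the others follow.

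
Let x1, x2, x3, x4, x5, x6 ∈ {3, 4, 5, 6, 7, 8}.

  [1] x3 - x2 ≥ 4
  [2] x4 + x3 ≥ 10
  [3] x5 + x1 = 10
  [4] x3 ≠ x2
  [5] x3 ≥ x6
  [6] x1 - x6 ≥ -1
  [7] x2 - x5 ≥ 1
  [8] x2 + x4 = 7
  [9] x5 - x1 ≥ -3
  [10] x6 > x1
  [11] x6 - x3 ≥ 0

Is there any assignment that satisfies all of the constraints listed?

Unsatisfiable

Constraints 1, 6, 7, 9, and 11 give x6 − x3 ≥ 0, x3 − x2 ≥ 4, x2 − x5 ≥ 1, x5 − x1 ≥ -3, x1 − x6 ≥ -1.
Adding all 5 inequalities: the left sides telescope to 0, and the right sides sum to 0 + 4 + 1 + (-3) + (-1) = 1. So 0 ≥ 1, which is false.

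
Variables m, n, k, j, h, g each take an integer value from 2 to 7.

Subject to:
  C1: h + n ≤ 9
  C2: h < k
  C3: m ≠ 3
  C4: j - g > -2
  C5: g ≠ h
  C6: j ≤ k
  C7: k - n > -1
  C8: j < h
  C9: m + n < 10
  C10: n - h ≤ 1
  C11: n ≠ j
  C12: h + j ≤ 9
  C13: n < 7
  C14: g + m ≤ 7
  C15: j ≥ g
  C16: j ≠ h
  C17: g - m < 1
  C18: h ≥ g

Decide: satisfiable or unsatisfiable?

Satisfiable

The assignment m = 2, n = 5, k = 6, j = 2, h = 4, g = 2 works:
  constraint 1 holds since h + n = 9.
  constraint 4 holds since j - g = 0.
The rest check out directly.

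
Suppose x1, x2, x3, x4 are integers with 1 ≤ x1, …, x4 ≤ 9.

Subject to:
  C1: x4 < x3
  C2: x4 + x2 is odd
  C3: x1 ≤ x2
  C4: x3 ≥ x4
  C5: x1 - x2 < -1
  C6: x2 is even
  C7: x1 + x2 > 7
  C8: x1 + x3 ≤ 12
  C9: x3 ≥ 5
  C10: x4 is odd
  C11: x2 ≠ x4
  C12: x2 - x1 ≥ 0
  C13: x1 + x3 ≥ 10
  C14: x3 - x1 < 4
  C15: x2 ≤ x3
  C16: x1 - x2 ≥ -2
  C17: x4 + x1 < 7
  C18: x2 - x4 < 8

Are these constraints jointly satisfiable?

Setting (x1, x2, x3, x4) = (4, 6, 6, 1) satisfies everything: constraint 5: x1 - x2 = -2; constraint 7: x1 + x2 = 10; constraint 8: x1 + x3 = 10, and the others follow.

Satisfiable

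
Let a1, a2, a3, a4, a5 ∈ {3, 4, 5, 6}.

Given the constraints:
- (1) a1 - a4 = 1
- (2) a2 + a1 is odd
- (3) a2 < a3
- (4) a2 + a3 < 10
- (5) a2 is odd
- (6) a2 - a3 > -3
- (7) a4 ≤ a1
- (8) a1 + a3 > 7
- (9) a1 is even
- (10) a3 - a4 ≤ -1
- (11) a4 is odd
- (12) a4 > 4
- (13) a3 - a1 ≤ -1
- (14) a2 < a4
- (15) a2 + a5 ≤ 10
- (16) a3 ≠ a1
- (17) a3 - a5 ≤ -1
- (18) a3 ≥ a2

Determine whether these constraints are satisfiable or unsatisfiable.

Satisfiable

Setting (a1, a2, a3, a4, a5) = (6, 3, 4, 5, 6) satisfies everything: constraint 1: a1 - a4 = 1; constraint 4: a2 + a3 = 7, and the others follow.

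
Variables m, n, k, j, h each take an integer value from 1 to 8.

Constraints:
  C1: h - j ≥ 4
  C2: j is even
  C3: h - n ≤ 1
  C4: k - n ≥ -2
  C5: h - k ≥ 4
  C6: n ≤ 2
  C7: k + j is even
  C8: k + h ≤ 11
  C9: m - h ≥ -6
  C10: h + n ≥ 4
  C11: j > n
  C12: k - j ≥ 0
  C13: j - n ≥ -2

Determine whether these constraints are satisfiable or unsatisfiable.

Constraints 3, 5, 12, and 13 give n − h ≥ -1, h − k ≥ 4, k − j ≥ 0, j − n ≥ -2.
Adding all 4 inequalities: the left sides telescope to 0, and the right sides sum to (-1) + 4 + 0 + (-2) = 1. So 0 ≥ 1, which is false.

Unsatisfiable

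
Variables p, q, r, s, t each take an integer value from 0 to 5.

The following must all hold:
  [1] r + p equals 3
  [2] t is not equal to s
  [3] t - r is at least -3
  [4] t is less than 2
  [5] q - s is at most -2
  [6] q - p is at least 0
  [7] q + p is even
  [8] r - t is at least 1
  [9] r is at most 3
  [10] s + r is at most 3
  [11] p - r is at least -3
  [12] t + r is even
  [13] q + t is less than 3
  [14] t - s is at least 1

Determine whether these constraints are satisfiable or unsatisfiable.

Unsatisfiable

Constraints 5, 6, 8, 11, and 14 give q − p ≥ 0, p − r ≥ -3, r − t ≥ 1, t − s ≥ 1, s − q ≥ 2.
Adding all 5 inequalities: the left sides telescope to 0, and the right sides sum to 0 + (-3) + 1 + 1 + 2 = 1. So 0 ≥ 1, which is false.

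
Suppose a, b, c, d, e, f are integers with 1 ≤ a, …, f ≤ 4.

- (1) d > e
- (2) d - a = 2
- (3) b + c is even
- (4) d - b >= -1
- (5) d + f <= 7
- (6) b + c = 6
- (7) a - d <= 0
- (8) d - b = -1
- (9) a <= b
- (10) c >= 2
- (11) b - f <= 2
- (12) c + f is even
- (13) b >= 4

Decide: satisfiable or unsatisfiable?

Satisfiable

Take a = 1, b = 4, c = 2, d = 3, e = 2, f = 2. Then constraint 2: d - a = 2; constraint 4: d - b = -1; constraint 5: d + f = 5, and every other listed constraint is also met.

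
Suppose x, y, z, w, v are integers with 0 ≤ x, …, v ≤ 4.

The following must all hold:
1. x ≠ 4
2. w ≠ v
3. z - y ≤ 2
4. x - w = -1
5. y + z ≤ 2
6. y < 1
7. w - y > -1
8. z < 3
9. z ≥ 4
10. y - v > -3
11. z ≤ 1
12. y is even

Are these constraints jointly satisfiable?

Unsatisfiable

From constraint 9: z ≥ 4. From constraint 11: z ≤ 1. But 1 < 4, so no value of z works.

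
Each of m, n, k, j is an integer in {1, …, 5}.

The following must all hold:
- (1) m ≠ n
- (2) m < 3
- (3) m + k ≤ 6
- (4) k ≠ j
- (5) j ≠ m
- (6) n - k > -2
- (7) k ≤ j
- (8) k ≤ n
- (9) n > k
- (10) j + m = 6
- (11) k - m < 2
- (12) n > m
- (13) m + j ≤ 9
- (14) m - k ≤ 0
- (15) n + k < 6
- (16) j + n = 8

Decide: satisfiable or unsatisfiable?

Satisfiable

One satisfying assignment is m = 1, n = 3, k = 2, j = 5.
For the less obvious constraints — constraint 3: m + k = 3; constraint 6: n - k = 1; constraint 10: j + m = 6 — and the others hold by inspection.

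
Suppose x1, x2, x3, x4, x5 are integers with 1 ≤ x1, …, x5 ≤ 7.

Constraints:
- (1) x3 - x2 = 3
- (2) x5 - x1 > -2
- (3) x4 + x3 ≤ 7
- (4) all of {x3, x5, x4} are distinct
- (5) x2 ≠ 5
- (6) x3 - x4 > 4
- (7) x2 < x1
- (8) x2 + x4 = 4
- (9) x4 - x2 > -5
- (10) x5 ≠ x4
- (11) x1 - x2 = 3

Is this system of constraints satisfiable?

The assignment x1 = 6, x2 = 3, x3 = 6, x4 = 1, x5 = 7 works:
  constraint 1 holds since x3 - x2 = 3.
  constraint 2 holds since x5 - x1 = 1.
The rest check out directly.

Satisfiable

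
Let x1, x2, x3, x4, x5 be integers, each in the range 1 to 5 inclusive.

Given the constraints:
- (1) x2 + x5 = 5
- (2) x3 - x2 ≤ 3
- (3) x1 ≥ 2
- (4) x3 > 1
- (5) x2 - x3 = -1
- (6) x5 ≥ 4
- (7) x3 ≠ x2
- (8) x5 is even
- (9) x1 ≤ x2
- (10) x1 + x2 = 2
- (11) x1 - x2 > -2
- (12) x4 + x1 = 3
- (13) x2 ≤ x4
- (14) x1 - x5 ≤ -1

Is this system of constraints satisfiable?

Unsatisfiable

From constraints 3 and 9: x2 ≥ x1 ≥ 2. From constraint 6: x5 ≥ 4. Hence x2 + x5 ≥ 6. But constraint 1 requires x2 + x5 = 5, and 5 < 6. Contradiction.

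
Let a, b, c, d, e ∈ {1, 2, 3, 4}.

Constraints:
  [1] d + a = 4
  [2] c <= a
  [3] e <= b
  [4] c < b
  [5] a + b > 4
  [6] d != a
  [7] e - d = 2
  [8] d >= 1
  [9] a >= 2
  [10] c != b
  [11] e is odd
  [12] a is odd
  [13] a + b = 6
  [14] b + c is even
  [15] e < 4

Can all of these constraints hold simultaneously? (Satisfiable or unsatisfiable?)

The assignment a = 3, b = 3, c = 1, d = 1, e = 3 works:
  constraint 1 holds since d + a = 4.
  constraint 5 holds since a + b = 6.
The rest check out directly.

Satisfiable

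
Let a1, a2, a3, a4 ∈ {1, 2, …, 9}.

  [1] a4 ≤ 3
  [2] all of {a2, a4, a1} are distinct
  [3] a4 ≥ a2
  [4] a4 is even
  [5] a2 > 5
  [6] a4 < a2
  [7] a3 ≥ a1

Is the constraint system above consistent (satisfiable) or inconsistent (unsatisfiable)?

From constraint 5: a2 ≥ 6. From constraints 1 and 3: a2 ≤ a4 and a4 ≤ 3, so a2 ≤ 3. But 3 < 6, so no value of a2 works.

Unsatisfiable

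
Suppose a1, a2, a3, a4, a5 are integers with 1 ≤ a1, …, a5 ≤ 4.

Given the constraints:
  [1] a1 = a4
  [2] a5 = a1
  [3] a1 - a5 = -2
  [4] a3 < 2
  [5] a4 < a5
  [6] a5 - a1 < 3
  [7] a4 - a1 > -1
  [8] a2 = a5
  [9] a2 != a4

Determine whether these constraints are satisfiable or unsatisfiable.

Unsatisfiable

From constraints 1, 2, and 8, a2 = a5 = a1 = a4, so a2 = a4. But constraint 9 says a2 ≠ a4. Contradiction.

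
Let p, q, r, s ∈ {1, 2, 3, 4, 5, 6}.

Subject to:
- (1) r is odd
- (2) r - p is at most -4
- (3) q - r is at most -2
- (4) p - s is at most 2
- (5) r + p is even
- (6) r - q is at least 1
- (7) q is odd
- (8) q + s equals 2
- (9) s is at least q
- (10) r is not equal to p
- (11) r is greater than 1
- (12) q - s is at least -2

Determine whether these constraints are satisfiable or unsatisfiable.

Unsatisfiable

Constraints 2, 3, 4, and 12 give q − s ≥ -2, s − p ≥ -2, p − r ≥ 4, r − q ≥ 2.
Adding all 4 inequalities: the left sides telescope to 0, and the right sides sum to (-2) + (-2) + 4 + 2 = 2. So 0 ≥ 2, which is false.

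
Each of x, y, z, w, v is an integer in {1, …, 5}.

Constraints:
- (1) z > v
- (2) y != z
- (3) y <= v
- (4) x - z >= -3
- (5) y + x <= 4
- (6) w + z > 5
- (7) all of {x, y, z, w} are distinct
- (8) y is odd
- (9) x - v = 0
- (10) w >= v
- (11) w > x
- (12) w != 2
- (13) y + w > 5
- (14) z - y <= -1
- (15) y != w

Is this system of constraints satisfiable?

Unsatisfiable

Constraints 1, 3, and 14 give y ≤ v, v < z, z < y. Chaining: y ≤ v < z < y, which forces y < y — impossible.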